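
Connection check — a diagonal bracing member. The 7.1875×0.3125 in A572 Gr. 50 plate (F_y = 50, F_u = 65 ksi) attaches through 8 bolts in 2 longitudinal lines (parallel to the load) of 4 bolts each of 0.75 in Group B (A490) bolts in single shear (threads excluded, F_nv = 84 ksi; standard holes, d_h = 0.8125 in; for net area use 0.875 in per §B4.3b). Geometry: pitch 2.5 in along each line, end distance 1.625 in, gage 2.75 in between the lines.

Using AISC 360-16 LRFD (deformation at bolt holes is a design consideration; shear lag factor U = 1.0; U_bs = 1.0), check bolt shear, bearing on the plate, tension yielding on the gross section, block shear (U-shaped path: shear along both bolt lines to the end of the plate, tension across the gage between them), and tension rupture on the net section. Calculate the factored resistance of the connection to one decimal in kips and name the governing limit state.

Bolt shear: A_b = π(0.75)²/4 = 0.44179 in². φR_n = 0.75 × 84 × 0.44179 × 8 × 1 = 222.7 kips.
Bearing (0.3125 in plate, F_u = 65 ksi): end bolts L_c = 1.625 − 0.8125/2 = 1.21875, R_n = min(1.2×1.21875×0.3125×65, 2.4×0.75×0.3125×65) = 29.707 kips/bolt; interior L_c = 2.5 − 0.8125 = 1.6875, R_n = 36.563 kips/bolt. φR_n = 0.75 × (2×29.707 + 6×36.563) = 209.1 kips.
Tension yield (gross): A_g = 7.1875×0.3125 = 2.2461 in². φR_n = 0.90 × 50 × 2.2461 = 101.1 kips.
Block shear: shear path 2×[1.625+3×2.5] = 2×9.125 in, A_gv = 5.7031, A_nv = 2×(9.125 − 3.5×0.875)×0.3125 = 3.7891 in²; tension across gage: (2.75 − 1×0.875)×0.3125 = 0.58594 in². R_n = min(0.6×65×3.7891, 0.6×50×5.7031) + 1.0×65×0.58594 = min(147.77, 171.09) + 38.086 = 185.86 kips. φR_n = 0.75 × 185.86 = 139.4 kips.
Tension rupture (net): A_n = (7.1875 − 2×0.875)×0.3125 = 1.6992 in² (U = 1.0, A_e = A_n). φR_n = 0.75 × 65 × 1.6992 = 82.8 kips.
Governing: min(222.7, 209.1, 101.1, 139.4, 82.8) = 82.8 kips → net-section rupture.

82.8 kips (net-section rupture governs)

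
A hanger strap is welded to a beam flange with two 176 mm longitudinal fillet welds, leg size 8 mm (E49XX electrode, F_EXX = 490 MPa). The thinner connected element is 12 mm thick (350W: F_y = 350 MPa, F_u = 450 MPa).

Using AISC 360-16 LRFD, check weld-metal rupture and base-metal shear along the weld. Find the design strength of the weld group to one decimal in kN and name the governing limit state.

439.0 kN (weld metal governs)

Weld metal: throat = 0.707×8 = 5.656 mm, L = 2×176 = 352 mm. φR_n = 0.75 × 0.6 × 490 × 5.656 × 352 = 439.0 kN.
Base metal shear (12 mm plate): yield φR_n = 1.0×0.6×350×12×352 = 887.0 kN; rupture φR_n = 0.75×0.6×450×12×352 = 855.4 kN; take 855.4 kN (rupture).
Governing: min(439.0, 855.4) = 439.0 kN → weld metal.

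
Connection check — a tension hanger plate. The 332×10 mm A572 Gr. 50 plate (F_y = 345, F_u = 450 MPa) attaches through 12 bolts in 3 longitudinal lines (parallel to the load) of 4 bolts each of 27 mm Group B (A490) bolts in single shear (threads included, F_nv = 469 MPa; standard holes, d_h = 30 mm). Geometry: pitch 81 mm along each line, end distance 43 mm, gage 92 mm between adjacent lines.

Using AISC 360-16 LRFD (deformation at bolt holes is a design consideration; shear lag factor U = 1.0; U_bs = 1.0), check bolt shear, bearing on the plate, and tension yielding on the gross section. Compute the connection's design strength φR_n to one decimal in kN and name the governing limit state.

1030.9 kN (gross-section yield governs)

Bolt shear: A_b = π(27)²/4 = 572.56 mm². φR_n = 0.75 × 469 × 572.56 × 12 × 1 = 2416.8 kN.
Bearing (10 mm plate, F_u = 450 MPa): end bolts L_c = 43 − 30/2 = 28, R_n = min(1.2×28×10×450, 2.4×27×10×450) = 151.2 kN/bolt; interior L_c = 81 − 30 = 51, R_n = 275.4 kN/bolt. φR_n = 0.75 × (3×151.2 + 9×275.4) = 2199.2 kN.
Tension yield (gross): A_g = 332×10 = 3320 mm². φR_n = 0.90 × 345 × 3320 = 1030.9 kN.
Governing: min(2416.8, 2199.2, 1030.9) = 1030.9 kN → gross-section yield.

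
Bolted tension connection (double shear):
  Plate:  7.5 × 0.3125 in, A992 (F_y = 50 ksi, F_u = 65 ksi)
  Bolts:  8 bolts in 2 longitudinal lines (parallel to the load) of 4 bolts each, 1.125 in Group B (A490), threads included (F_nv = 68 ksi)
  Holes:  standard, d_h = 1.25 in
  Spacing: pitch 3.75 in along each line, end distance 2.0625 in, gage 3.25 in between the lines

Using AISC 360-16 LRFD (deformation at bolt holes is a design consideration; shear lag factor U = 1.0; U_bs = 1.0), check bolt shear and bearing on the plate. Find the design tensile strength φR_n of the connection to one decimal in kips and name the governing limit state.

Bolt shear: A_b = π(1.125)²/4 = 0.99402 in². φR_n = 0.75 × 68 × 0.99402 × 8 × 2 = 811.1 kips.
Bearing (0.3125 in plate, F_u = 65 ksi): end bolts L_c = 2.0625 − 1.25/2 = 1.4375, R_n = min(1.2×1.4375×0.3125×65, 2.4×1.125×0.3125×65) = 35.039 kips/bolt; interior L_c = 3.75 − 1.25 = 2.5, R_n = 54.844 kips/bolt. φR_n = 0.75 × (2×35.039 + 6×54.844) = 299.4 kips.
Governing: min(811.1, 299.4) = 299.4 kips → bearing.

299.4 kips (bearing governs)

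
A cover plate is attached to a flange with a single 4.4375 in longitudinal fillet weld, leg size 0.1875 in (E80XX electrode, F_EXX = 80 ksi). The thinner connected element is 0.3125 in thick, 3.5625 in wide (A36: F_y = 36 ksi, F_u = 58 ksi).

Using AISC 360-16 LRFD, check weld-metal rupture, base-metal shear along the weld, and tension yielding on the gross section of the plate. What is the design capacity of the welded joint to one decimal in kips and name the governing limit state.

Weld metal: throat = 0.707×0.1875 = 0.13256 in, L = 4.4375 in. φR_n = 0.75 × 0.6 × 80 × 0.13256 × 4.4375 = 21.2 kips.
Base metal shear (0.3125 in plate): yield φR_n = 1.0×0.6×36×0.3125×4.4375 = 30.0 kips; rupture φR_n = 0.75×0.6×58×0.3125×4.4375 = 36.2 kips; take 30.0 kips (yield).
Tension yield (gross): A_g = 3.5625×0.3125 = 1.1133 in². φR_n = 0.90 × 36 × 1.1133 = 36.1 kips.
Governing: min(21.2, 30.0, 36.1) = 21.2 kips → weld metal.

21.2 kips (weld metal governs)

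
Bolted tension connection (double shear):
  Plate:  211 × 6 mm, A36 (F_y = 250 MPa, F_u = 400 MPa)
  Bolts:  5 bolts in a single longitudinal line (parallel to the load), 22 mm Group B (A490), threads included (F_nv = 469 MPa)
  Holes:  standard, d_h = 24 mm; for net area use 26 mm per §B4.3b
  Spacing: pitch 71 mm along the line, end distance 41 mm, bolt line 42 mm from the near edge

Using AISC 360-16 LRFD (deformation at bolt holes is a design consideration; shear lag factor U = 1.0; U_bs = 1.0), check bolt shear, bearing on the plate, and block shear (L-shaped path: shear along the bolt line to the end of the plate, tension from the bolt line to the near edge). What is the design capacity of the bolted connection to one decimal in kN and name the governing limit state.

Bolt shear: A_b = π(22)²/4 = 380.13 mm². φR_n = 0.75 × 469 × 380.13 × 5 × 2 = 1337.1 kN.
Bearing (6 mm plate, F_u = 400 MPa): end bolts L_c = 41 − 24/2 = 29, R_n = min(1.2×29×6×400, 2.4×22×6×400) = 83.52 kN/bolt; interior L_c = 71 − 24 = 47, R_n = 126.72 kN/bolt. φR_n = 0.75 × (1×83.52 + 4×126.72) = 442.8 kN.
Block shear: shear path 1×[41+4×71] = 1×325 mm, A_gv = 1950, A_nv = 1×(325 − 4.5×26)×6 = 1248 mm²; tension to near edge: (42 − 0.5×26)×6 = 174 mm². R_n = min(0.6×400×1248, 0.6×250×1950) + 1.0×400×174 = min(299.52, 292.5) + 69.6 = 362.1 kN. φR_n = 0.75 × 362.1 = 271.6 kN.
Governing: min(1337.1, 442.8, 271.6) = 271.6 kN → block shear.

271.6 kN (block shear governs)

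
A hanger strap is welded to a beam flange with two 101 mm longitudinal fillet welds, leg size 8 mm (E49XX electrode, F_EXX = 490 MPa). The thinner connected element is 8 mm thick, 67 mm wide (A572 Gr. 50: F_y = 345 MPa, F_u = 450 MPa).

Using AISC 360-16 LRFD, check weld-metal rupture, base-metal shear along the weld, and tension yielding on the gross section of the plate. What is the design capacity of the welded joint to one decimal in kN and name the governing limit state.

166.4 kN (gross-section yield governs)

Weld metal: throat = 0.707×8 = 5.656 mm, L = 2×101 = 202 mm. φR_n = 0.75 × 0.6 × 490 × 5.656 × 202 = 251.9 kN.
Base metal shear (8 mm plate): yield φR_n = 1.0×0.6×345×8×202 = 334.5 kN; rupture φR_n = 0.75×0.6×450×8×202 = 327.2 kN; take 327.2 kN (rupture).
Tension yield (gross): A_g = 67×8 = 536 mm². φR_n = 0.90 × 345 × 536 = 166.4 kN.
Governing: min(251.9, 327.2, 166.4) = 166.4 kN → gross-section yield.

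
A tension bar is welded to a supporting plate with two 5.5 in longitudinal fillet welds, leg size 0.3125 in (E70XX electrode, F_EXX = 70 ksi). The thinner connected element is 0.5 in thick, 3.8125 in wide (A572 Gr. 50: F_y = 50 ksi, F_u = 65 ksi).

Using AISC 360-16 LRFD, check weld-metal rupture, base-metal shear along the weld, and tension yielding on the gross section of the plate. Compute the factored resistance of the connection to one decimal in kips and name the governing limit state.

Weld metal: throat = 0.707×0.3125 = 0.22094 in, L = 2×5.5 = 11 in. φR_n = 0.75 × 0.6 × 70 × 0.22094 × 11 = 76.6 kips.
Base metal shear (0.5 in plate): yield φR_n = 1.0×0.6×50×0.5×11 = 165.0 kips; rupture φR_n = 0.75×0.6×65×0.5×11 = 160.9 kips; take 160.9 kips (rupture).
Tension yield (gross): A_g = 3.8125×0.5 = 1.9063 in². φR_n = 0.90 × 50 × 1.9063 = 85.8 kips.
Governing: min(76.6, 160.9, 85.8) = 76.6 kips → weld metal.

76.6 kips (weld metal governs)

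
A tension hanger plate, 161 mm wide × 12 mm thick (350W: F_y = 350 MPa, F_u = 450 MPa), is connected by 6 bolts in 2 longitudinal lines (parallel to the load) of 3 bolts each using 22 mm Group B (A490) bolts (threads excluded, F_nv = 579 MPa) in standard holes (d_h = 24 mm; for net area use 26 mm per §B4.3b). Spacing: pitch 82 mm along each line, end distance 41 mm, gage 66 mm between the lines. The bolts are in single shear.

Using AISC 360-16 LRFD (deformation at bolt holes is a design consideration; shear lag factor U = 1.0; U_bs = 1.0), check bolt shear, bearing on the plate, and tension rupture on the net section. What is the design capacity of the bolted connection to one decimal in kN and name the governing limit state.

441.5 kN (net-section rupture governs)

Bolt shear: A_b = π(22)²/4 = 380.13 mm². φR_n = 0.75 × 579 × 380.13 × 6 × 1 = 990.4 kN.
Bearing (12 mm plate, F_u = 450 MPa): end bolts L_c = 41 − 24/2 = 29, R_n = min(1.2×29×12×450, 2.4×22×12×450) = 187.92 kN/bolt; interior L_c = 82 − 24 = 58, R_n = 285.12 kN/bolt. φR_n = 0.75 × (2×187.92 + 4×285.12) = 1137.2 kN.
Tension rupture (net): A_n = (161 − 2×26)×12 = 1308 mm² (U = 1.0, A_e = A_n). φR_n = 0.75 × 450 × 1308 = 441.5 kN.
Governing: min(990.4, 1137.2, 441.5) = 441.5 kN → net-section rupture.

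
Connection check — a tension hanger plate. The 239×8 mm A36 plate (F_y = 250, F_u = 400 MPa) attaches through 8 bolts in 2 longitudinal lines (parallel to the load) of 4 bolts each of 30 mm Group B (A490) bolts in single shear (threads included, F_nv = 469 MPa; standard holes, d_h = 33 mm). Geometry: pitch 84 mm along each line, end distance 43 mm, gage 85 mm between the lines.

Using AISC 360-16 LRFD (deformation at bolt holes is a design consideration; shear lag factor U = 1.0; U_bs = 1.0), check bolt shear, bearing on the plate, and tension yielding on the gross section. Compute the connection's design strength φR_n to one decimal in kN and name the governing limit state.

Bolt shear: A_b = π(30)²/4 = 706.86 mm². φR_n = 0.75 × 469 × 706.86 × 8 × 1 = 1989.1 kN.
Bearing (8 mm plate, F_u = 400 MPa): end bolts L_c = 43 − 33/2 = 26.5, R_n = min(1.2×26.5×8×400, 2.4×30×8×400) = 101.76 kN/bolt; interior L_c = 84 − 33 = 51, R_n = 195.84 kN/bolt. φR_n = 0.75 × (2×101.76 + 6×195.84) = 1033.9 kN.
Tension yield (gross): A_g = 239×8 = 1912 mm². φR_n = 0.90 × 250 × 1912 = 430.2 kN.
Governing: min(1989.1, 1033.9, 430.2) = 430.2 kN → gross-section yield.

430.2 kN (gross-section yield governs)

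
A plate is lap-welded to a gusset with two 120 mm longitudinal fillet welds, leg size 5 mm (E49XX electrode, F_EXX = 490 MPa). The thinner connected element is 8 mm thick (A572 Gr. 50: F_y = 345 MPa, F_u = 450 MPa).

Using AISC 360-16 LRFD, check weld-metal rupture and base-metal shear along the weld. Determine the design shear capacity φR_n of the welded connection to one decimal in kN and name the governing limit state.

187.1 kN (weld metal governs)

Weld metal: throat = 0.707×5 = 3.535 mm, L = 2×120 = 240 mm. φR_n = 0.75 × 0.6 × 490 × 3.535 × 240 = 187.1 kN.
Base metal shear (8 mm plate): yield φR_n = 1.0×0.6×345×8×240 = 397.4 kN; rupture φR_n = 0.75×0.6×450×8×240 = 388.8 kN; take 388.8 kN (rupture).
Governing: min(187.1, 388.8) = 187.1 kN → weld metal.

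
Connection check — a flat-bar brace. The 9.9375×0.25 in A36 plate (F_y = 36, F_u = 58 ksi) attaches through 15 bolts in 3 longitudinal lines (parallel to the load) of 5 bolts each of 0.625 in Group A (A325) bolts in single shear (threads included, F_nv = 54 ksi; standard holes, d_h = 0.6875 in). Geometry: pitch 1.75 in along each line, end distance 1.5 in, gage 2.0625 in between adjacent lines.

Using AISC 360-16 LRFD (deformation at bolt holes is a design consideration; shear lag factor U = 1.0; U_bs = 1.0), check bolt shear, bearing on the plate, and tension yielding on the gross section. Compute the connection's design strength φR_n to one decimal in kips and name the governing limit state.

80.5 kips (gross-section yield governs)

Bolt shear: A_b = π(0.625)²/4 = 0.3068 in². φR_n = 0.75 × 54 × 0.3068 × 15 × 1 = 186.4 kips.
Bearing (0.25 in plate, F_u = 58 ksi): end bolts L_c = 1.5 − 0.6875/2 = 1.15625, R_n = min(1.2×1.15625×0.25×58, 2.4×0.625×0.25×58) = 20.119 kips/bolt; interior L_c = 1.75 − 0.6875 = 1.0625, R_n = 18.488 kips/bolt. φR_n = 0.75 × (3×20.119 + 12×18.488) = 211.7 kips.
Tension yield (gross): A_g = 9.9375×0.25 = 2.4844 in². φR_n = 0.90 × 36 × 2.4844 = 80.5 kips.
Governing: min(186.4, 211.7, 80.5) = 80.5 kips → gross-section yield.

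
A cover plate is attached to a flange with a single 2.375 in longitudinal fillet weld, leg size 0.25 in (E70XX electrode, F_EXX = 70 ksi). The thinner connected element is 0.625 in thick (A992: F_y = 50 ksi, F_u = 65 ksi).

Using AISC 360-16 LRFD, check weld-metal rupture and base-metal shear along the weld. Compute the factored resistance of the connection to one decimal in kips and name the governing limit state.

13.2 kips (weld metal governs)

Weld metal: throat = 0.707×0.25 = 0.17675 in, L = 2.375 in. φR_n = 0.75 × 0.6 × 70 × 0.17675 × 2.375 = 13.2 kips.
Base metal shear (0.625 in plate): yield φR_n = 1.0×0.6×50×0.625×2.375 = 44.5 kips; rupture φR_n = 0.75×0.6×65×0.625×2.375 = 43.4 kips; take 43.4 kips (rupture).
Governing: min(13.2, 43.4) = 13.2 kips → weld metal.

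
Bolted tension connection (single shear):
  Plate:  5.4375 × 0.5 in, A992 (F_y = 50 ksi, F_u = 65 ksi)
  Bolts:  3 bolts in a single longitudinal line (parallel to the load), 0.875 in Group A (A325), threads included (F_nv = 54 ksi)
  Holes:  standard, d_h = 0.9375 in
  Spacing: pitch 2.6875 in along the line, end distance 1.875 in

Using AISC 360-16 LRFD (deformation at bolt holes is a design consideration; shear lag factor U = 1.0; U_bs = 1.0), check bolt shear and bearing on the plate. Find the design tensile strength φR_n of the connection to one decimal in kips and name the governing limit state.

Bolt shear: A_b = π(0.875)²/4 = 0.60132 in². φR_n = 0.75 × 54 × 0.60132 × 3 × 1 = 73.1 kips.
Bearing (0.5 in plate, F_u = 65 ksi): end bolts L_c = 1.875 − 0.9375/2 = 1.40625, R_n = min(1.2×1.40625×0.5×65, 2.4×0.875×0.5×65) = 54.844 kips/bolt; interior L_c = 2.6875 − 0.9375 = 1.75, R_n = 68.25 kips/bolt. φR_n = 0.75 × (1×54.844 + 2×68.25) = 143.5 kips.
Governing: min(73.1, 143.5) = 73.1 kips → bolt shear.

73.1 kips (bolt shear governs)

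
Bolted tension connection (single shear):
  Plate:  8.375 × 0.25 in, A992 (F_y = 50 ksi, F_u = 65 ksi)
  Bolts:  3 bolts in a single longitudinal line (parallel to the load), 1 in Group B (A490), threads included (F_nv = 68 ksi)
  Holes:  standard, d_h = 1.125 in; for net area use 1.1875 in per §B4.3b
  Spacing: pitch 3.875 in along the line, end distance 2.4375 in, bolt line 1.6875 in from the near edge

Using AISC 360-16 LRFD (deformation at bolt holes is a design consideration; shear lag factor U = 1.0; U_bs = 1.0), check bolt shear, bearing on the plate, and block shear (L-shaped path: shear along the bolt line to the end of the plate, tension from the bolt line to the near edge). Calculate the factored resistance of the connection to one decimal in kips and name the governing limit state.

66.1 kips (block shear governs)

Bolt shear: A_b = π(1)²/4 = 0.7854 in². φR_n = 0.75 × 68 × 0.7854 × 3 × 1 = 120.2 kips.
Bearing (0.25 in plate, F_u = 65 ksi): end bolts L_c = 2.4375 − 1.125/2 = 1.875, R_n = min(1.2×1.875×0.25×65, 2.4×1×0.25×65) = 36.563 kips/bolt; interior L_c = 3.875 − 1.125 = 2.75, R_n = 39 kips/bolt. φR_n = 0.75 × (1×36.563 + 2×39) = 85.9 kips.
Block shear: shear path 1×[2.4375+2×3.875] = 1×10.1875 in, A_gv = 2.5469, A_nv = 1×(10.1875 − 2.5×1.1875)×0.25 = 1.8047 in²; tension to near edge: (1.6875 − 0.5×1.1875)×0.25 = 0.27344 in². R_n = min(0.6×65×1.8047, 0.6×50×2.5469) + 1.0×65×0.27344 = min(70.383, 76.407) + 17.774 = 88.157 kips. φR_n = 0.75 × 88.157 = 66.1 kips.
Governing: min(120.2, 85.9, 66.1) = 66.1 kips → block shear.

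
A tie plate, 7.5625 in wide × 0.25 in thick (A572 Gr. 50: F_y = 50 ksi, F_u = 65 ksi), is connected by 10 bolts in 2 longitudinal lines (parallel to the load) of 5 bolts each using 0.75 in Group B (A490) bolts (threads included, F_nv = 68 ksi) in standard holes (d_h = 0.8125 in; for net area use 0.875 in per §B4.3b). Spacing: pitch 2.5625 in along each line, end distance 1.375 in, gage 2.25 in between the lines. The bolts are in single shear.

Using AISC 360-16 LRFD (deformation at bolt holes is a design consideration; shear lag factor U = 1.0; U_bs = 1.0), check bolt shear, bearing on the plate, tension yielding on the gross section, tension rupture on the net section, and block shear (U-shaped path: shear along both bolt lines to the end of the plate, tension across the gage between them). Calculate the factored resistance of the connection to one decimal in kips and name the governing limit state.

Bolt shear: A_b = π(0.75)²/4 = 0.44179 in². φR_n = 0.75 × 68 × 0.44179 × 10 × 1 = 225.3 kips.
Bearing (0.25 in plate, F_u = 65 ksi): end bolts L_c = 1.375 − 0.8125/2 = 0.96875, R_n = min(1.2×0.96875×0.25×65, 2.4×0.75×0.25×65) = 18.891 kips/bolt; interior L_c = 2.5625 − 0.8125 = 1.75, R_n = 29.25 kips/bolt. φR_n = 0.75 × (2×18.891 + 8×29.25) = 203.8 kips.
Tension yield (gross): A_g = 7.5625×0.25 = 1.8906 in². φR_n = 0.90 × 50 × 1.8906 = 85.1 kips.
Tension rupture (net): A_n = (7.5625 − 2×0.875)×0.25 = 1.4531 in² (U = 1.0, A_e = A_n). φR_n = 0.75 × 65 × 1.4531 = 70.8 kips.
Block shear: shear path 2×[1.375+4×2.5625] = 2×11.625 in, A_gv = 5.8125, A_nv = 2×(11.625 − 4.5×0.875)×0.25 = 3.8438 in²; tension across gage: (2.25 − 1×0.875)×0.25 = 0.34375 in². R_n = min(0.6×65×3.8438, 0.6×50×5.8125) + 1.0×65×0.34375 = min(149.91, 174.38) + 22.344 = 172.25 kips. φR_n = 0.75 × 172.25 = 129.2 kips.
Governing: min(225.3, 203.8, 85.1, 70.8, 129.2) = 70.8 kips → net-section rupture.

70.8 kips (net-section rupture governs)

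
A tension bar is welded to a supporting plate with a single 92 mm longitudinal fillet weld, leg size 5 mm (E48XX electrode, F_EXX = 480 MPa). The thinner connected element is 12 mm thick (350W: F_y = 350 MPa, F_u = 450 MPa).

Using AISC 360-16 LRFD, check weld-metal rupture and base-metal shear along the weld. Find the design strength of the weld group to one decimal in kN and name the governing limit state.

Weld metal: throat = 0.707×5 = 3.535 mm, L = 92 mm. φR_n = 0.75 × 0.6 × 480 × 3.535 × 92 = 70.2 kN.
Base metal shear (12 mm plate): yield φR_n = 1.0×0.6×350×12×92 = 231.8 kN; rupture φR_n = 0.75×0.6×450×12×92 = 223.6 kN; take 223.6 kN (rupture).
Governing: min(70.2, 223.6) = 70.2 kN → weld metal.

70.2 kN (weld metal governs)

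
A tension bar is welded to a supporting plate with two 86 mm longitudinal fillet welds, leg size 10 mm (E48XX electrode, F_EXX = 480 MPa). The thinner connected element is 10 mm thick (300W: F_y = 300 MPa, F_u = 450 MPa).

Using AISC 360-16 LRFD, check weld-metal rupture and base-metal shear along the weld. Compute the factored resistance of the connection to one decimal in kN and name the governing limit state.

Weld metal: throat = 0.707×10 = 7.07 mm, L = 2×86 = 172 mm. φR_n = 0.75 × 0.6 × 480 × 7.07 × 172 = 262.7 kN.
Base metal shear (10 mm plate): yield φR_n = 1.0×0.6×300×10×172 = 309.6 kN; rupture φR_n = 0.75×0.6×450×10×172 = 348.3 kN; take 309.6 kN (yield).
Governing: min(262.7, 309.6) = 262.7 kN → weld metal.

262.7 kN (weld metal governs)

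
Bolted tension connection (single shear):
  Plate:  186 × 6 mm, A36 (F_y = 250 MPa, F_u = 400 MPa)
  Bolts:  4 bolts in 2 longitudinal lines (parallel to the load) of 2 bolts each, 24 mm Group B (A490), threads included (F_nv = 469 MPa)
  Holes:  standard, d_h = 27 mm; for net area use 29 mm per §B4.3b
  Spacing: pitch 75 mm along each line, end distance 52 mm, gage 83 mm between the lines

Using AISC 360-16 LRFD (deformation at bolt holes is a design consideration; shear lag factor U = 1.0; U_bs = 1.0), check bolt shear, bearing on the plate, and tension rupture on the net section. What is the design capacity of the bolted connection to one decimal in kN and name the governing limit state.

Bolt shear: A_b = π(24)²/4 = 452.39 mm². φR_n = 0.75 × 469 × 452.39 × 4 × 1 = 636.5 kN.
Bearing (6 mm plate, F_u = 400 MPa): end bolts L_c = 52 − 27/2 = 38.5, R_n = min(1.2×38.5×6×400, 2.4×24×6×400) = 110.88 kN/bolt; interior L_c = 75 − 27 = 48, R_n = 138.24 kN/bolt. φR_n = 0.75 × (2×110.88 + 2×138.24) = 373.7 kN.
Tension rupture (net): A_n = (186 − 2×29)×6 = 768 mm² (U = 1.0, A_e = A_n). φR_n = 0.75 × 400 × 768 = 230.4 kN.
Governing: min(636.5, 373.7, 230.4) = 230.4 kN → net-section rupture.

230.4 kN (net-section rupture governs)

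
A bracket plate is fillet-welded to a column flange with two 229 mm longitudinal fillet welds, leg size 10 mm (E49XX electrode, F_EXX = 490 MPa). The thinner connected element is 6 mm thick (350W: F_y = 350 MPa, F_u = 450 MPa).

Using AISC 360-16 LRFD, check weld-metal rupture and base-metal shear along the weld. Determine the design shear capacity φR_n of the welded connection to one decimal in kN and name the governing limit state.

556.5 kN (base-metal shear governs)

Weld metal: throat = 0.707×10 = 7.07 mm, L = 2×229 = 458 mm. φR_n = 0.75 × 0.6 × 490 × 7.07 × 458 = 714.0 kN.
Base metal shear (6 mm plate): yield φR_n = 1.0×0.6×350×6×458 = 577.1 kN; rupture φR_n = 0.75×0.6×450×6×458 = 556.5 kN; take 556.5 kN (rupture).
Governing: min(714.0, 556.5) = 556.5 kN → base-metal shear.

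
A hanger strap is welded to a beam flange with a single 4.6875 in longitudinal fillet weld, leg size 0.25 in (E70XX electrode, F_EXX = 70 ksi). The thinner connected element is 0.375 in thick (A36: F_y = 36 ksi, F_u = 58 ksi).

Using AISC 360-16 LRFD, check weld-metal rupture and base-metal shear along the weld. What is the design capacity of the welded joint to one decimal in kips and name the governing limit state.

Weld metal: throat = 0.707×0.25 = 0.17675 in, L = 4.6875 in. φR_n = 0.75 × 0.6 × 70 × 0.17675 × 4.6875 = 26.1 kips.
Base metal shear (0.375 in plate): yield φR_n = 1.0×0.6×36×0.375×4.6875 = 38.0 kips; rupture φR_n = 0.75×0.6×58×0.375×4.6875 = 45.9 kips; take 38.0 kips (yield).
Governing: min(26.1, 38.0) = 26.1 kips → weld metal.

26.1 kips (weld metal governs)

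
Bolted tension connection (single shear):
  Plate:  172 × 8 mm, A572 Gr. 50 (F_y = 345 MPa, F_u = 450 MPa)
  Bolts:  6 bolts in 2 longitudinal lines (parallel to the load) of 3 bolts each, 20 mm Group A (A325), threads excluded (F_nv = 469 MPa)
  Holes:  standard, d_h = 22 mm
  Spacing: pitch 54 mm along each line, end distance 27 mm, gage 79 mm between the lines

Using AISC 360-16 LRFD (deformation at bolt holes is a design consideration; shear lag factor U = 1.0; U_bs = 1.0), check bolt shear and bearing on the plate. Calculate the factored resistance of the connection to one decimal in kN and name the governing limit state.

Bolt shear: A_b = π(20)²/4 = 314.16 mm². φR_n = 0.75 × 469 × 314.16 × 6 × 1 = 663.0 kN.
Bearing (8 mm plate, F_u = 450 MPa): end bolts L_c = 27 − 22/2 = 16, R_n = min(1.2×16×8×450, 2.4×20×8×450) = 69.12 kN/bolt; interior L_c = 54 − 22 = 32, R_n = 138.24 kN/bolt. φR_n = 0.75 × (2×69.12 + 4×138.24) = 518.4 kN.
Governing: min(663.0, 518.4) = 518.4 kN → bearing.

518.4 kN (bearing governs)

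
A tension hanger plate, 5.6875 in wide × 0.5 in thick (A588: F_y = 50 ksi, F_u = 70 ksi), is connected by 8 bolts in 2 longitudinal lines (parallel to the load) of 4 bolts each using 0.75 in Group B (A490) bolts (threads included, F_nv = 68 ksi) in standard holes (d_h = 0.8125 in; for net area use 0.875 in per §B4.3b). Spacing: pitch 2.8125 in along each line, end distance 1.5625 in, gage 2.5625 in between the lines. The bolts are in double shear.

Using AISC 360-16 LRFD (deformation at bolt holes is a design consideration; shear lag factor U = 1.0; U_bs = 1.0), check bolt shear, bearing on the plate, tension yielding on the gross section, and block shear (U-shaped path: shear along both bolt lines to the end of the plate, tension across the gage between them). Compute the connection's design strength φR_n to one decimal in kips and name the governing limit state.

Bolt shear: A_b = π(0.75)²/4 = 0.44179 in². φR_n = 0.75 × 68 × 0.44179 × 8 × 2 = 360.5 kips.
Bearing (0.5 in plate, F_u = 70 ksi): end bolts L_c = 1.5625 − 0.8125/2 = 1.15625, R_n = min(1.2×1.15625×0.5×70, 2.4×0.75×0.5×70) = 48.563 kips/bolt; interior L_c = 2.8125 − 0.8125 = 2, R_n = 63 kips/bolt. φR_n = 0.75 × (2×48.563 + 6×63) = 356.3 kips.
Tension yield (gross): A_g = 5.6875×0.5 = 2.8438 in². φR_n = 0.90 × 50 × 2.8438 = 128.0 kips.
Block shear: shear path 2×[1.5625+3×2.8125] = 2×10 in, A_gv = 10, A_nv = 2×(10 − 3.5×0.875)×0.5 = 6.9375 in²; tension across gage: (2.5625 − 1×0.875)×0.5 = 0.84375 in². R_n = min(0.6×70×6.9375, 0.6×50×10) + 1.0×70×0.84375 = min(291.38, 300) + 59.063 = 350.44 kips. φR_n = 0.75 × 350.44 = 262.8 kips.
Governing: min(360.5, 356.3, 128.0, 262.8) = 128.0 kips → gross-section yield.

128.0 kips (gross-section yield governs)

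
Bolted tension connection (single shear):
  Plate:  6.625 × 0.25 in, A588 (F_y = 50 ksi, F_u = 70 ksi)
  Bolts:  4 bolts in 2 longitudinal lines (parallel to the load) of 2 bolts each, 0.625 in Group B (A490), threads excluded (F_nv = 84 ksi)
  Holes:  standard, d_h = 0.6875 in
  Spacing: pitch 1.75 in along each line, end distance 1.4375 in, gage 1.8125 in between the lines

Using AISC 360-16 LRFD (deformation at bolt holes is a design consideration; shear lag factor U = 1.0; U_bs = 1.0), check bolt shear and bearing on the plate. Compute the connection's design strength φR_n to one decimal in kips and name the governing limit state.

67.9 kips (bearing governs)

Bolt shear: A_b = π(0.625)²/4 = 0.3068 in². φR_n = 0.75 × 84 × 0.3068 × 4 × 1 = 77.3 kips.
Bearing (0.25 in plate, F_u = 70 ksi): end bolts L_c = 1.4375 − 0.6875/2 = 1.09375, R_n = min(1.2×1.09375×0.25×70, 2.4×0.625×0.25×70) = 22.969 kips/bolt; interior L_c = 1.75 − 0.6875 = 1.0625, R_n = 22.313 kips/bolt. φR_n = 0.75 × (2×22.969 + 2×22.313) = 67.9 kips.
Governing: min(77.3, 67.9) = 67.9 kips → bearing.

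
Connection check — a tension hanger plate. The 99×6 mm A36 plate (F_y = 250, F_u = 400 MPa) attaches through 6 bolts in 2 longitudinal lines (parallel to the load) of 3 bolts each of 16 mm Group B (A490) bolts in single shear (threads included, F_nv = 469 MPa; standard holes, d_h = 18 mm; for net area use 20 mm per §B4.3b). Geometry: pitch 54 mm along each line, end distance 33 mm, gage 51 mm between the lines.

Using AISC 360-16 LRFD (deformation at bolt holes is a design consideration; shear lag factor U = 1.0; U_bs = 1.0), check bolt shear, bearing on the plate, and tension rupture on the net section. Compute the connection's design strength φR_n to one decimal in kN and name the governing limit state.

106.2 kN (net-section rupture governs)

Bolt shear: A_b = π(16)²/4 = 201.06 mm². φR_n = 0.75 × 469 × 201.06 × 6 × 1 = 424.3 kN.
Bearing (6 mm plate, F_u = 400 MPa): end bolts L_c = 33 − 18/2 = 24, R_n = min(1.2×24×6×400, 2.4×16×6×400) = 69.12 kN/bolt; interior L_c = 54 − 18 = 36, R_n = 92.16 kN/bolt. φR_n = 0.75 × (2×69.12 + 4×92.16) = 380.2 kN.
Tension rupture (net): A_n = (99 − 2×20)×6 = 354 mm² (U = 1.0, A_e = A_n). φR_n = 0.75 × 400 × 354 = 106.2 kN.
Governing: min(424.3, 380.2, 106.2) = 106.2 kN → net-section rupture.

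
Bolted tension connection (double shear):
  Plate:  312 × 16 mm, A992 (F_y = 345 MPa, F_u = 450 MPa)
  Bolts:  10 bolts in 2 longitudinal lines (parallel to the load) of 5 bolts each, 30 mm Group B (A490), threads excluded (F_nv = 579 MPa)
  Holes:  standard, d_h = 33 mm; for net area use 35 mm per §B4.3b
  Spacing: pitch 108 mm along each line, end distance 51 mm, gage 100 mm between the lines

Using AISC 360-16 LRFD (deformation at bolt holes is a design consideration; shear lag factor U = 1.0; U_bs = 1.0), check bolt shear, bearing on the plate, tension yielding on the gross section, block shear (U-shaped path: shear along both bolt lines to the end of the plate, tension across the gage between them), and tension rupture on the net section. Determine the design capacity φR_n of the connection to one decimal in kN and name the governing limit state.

1306.8 kN (net-section rupture governs)

Bolt shear: A_b = π(30)²/4 = 706.86 mm². φR_n = 0.75 × 579 × 706.86 × 10 × 2 = 6139.1 kN.
Bearing (16 mm plate, F_u = 450 MPa): end bolts L_c = 51 − 33/2 = 34.5, R_n = min(1.2×34.5×16×450, 2.4×30×16×450) = 298.08 kN/bolt; interior L_c = 108 − 33 = 75, R_n = 518.4 kN/bolt. φR_n = 0.75 × (2×298.08 + 8×518.4) = 3557.5 kN.
Tension yield (gross): A_g = 312×16 = 4992 mm². φR_n = 0.90 × 345 × 4992 = 1550.0 kN.
Block shear: shear path 2×[51+4×108] = 2×483 mm, A_gv = 15456, A_nv = 2×(483 − 4.5×35)×16 = 10416 mm²; tension across gage: (100 − 1×35)×16 = 1040 mm². R_n = min(0.6×450×10416, 0.6×345×15456) + 1.0×450×1040 = min(2812.3, 3199.4) + 468 = 3280.3 kN. φR_n = 0.75 × 3280.3 = 2460.2 kN.
Tension rupture (net): A_n = (312 − 2×35)×16 = 3872 mm² (U = 1.0, A_e = A_n). φR_n = 0.75 × 450 × 3872 = 1306.8 kN.
Governing: min(6139.1, 3557.5, 1550.0, 2460.2, 1306.8) = 1306.8 kN → net-section rupture.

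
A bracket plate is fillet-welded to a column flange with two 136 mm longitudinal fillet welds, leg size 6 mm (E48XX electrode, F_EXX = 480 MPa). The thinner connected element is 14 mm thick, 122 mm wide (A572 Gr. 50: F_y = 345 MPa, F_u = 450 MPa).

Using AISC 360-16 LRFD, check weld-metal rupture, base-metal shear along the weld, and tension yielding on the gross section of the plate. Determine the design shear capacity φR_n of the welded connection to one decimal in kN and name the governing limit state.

249.2 kN (weld metal governs)

Weld metal: throat = 0.707×6 = 4.242 mm, L = 2×136 = 272 mm. φR_n = 0.75 × 0.6 × 480 × 4.242 × 272 = 249.2 kN.
Base metal shear (14 mm plate): yield φR_n = 1.0×0.6×345×14×272 = 788.3 kN; rupture φR_n = 0.75×0.6×450×14×272 = 771.1 kN; take 771.1 kN (rupture).
Tension yield (gross): A_g = 122×14 = 1708 mm². φR_n = 0.90 × 345 × 1708 = 530.3 kN.
Governing: min(249.2, 771.1, 530.3) = 249.2 kN → weld metal.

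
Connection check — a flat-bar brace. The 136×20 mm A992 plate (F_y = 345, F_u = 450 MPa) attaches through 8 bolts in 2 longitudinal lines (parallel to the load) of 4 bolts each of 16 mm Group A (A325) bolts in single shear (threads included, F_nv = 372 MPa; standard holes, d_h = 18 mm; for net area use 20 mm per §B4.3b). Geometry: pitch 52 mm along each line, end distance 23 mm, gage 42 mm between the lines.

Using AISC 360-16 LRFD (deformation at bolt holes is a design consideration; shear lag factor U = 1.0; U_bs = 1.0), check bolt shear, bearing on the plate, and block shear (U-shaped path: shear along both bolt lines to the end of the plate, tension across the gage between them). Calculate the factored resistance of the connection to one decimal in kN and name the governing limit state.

Bolt shear: A_b = π(16)²/4 = 201.06 mm². φR_n = 0.75 × 372 × 201.06 × 8 × 1 = 448.8 kN.
Bearing (20 mm plate, F_u = 450 MPa): end bolts L_c = 23 − 18/2 = 14, R_n = min(1.2×14×20×450, 2.4×16×20×450) = 151.2 kN/bolt; interior L_c = 52 − 18 = 34, R_n = 345.6 kN/bolt. φR_n = 0.75 × (2×151.2 + 6×345.6) = 1782.0 kN.
Block shear: shear path 2×[23+3×52] = 2×179 mm, A_gv = 7160, A_nv = 2×(179 − 3.5×20)×20 = 4360 mm²; tension across gage: (42 − 1×20)×20 = 440 mm². R_n = min(0.6×450×4360, 0.6×345×7160) + 1.0×450×440 = min(1177.2, 1482.1) + 198 = 1375.2 kN. φR_n = 0.75 × 1375.2 = 1031.4 kN.
Governing: min(448.8, 1782.0, 1031.4) = 448.8 kN → bolt shear.

448.8 kN (bolt shear governs)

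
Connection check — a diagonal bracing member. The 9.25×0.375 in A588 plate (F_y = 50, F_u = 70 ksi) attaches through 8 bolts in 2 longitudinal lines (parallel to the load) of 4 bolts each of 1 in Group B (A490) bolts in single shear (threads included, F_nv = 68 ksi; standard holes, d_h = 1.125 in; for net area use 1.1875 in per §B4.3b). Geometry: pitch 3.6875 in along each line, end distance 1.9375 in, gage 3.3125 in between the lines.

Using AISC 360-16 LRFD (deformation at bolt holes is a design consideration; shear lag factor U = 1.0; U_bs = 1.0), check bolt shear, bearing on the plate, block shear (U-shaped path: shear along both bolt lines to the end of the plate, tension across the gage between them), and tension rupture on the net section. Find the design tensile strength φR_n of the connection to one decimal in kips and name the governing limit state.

Bolt shear: A_b = π(1)²/4 = 0.7854 in². φR_n = 0.75 × 68 × 0.7854 × 8 × 1 = 320.4 kips.
Bearing (0.375 in plate, F_u = 70 ksi): end bolts L_c = 1.9375 − 1.125/2 = 1.375, R_n = min(1.2×1.375×0.375×70, 2.4×1×0.375×70) = 43.313 kips/bolt; interior L_c = 3.6875 − 1.125 = 2.5625, R_n = 63 kips/bolt. φR_n = 0.75 × (2×43.313 + 6×63) = 348.5 kips.
Block shear: shear path 2×[1.9375+3×3.6875] = 2×13 in, A_gv = 9.75, A_nv = 2×(13 − 3.5×1.1875)×0.375 = 6.6328 in²; tension across gage: (3.3125 − 1×1.1875)×0.375 = 0.79688 in². R_n = min(0.6×70×6.6328, 0.6×50×9.75) + 1.0×70×0.79688 = min(278.58, 292.5) + 55.782 = 334.36 kips. φR_n = 0.75 × 334.36 = 250.8 kips.
Tension rupture (net): A_n = (9.25 − 2×1.1875)×0.375 = 2.5781 in² (U = 1.0, A_e = A_n). φR_n = 0.75 × 70 × 2.5781 = 135.4 kips.
Governing: min(320.4, 348.5, 250.8, 135.4) = 135.4 kips → net-section rupture.

135.4 kips (net-section rupture governs)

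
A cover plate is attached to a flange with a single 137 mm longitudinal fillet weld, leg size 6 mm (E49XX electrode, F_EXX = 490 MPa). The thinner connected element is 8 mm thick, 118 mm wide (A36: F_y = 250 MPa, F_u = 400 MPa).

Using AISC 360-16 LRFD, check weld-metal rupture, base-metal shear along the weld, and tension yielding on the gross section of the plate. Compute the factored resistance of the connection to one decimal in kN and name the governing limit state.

128.1 kN (weld metal governs)

Weld metal: throat = 0.707×6 = 4.242 mm, L = 137 mm. φR_n = 0.75 × 0.6 × 490 × 4.242 × 137 = 128.1 kN.
Base metal shear (8 mm plate): yield φR_n = 1.0×0.6×250×8×137 = 164.4 kN; rupture φR_n = 0.75×0.6×400×8×137 = 197.3 kN; take 164.4 kN (yield).
Tension yield (gross): A_g = 118×8 = 944 mm². φR_n = 0.90 × 250 × 944 = 212.4 kN.
Governing: min(128.1, 164.4, 212.4) = 128.1 kN → weld metal.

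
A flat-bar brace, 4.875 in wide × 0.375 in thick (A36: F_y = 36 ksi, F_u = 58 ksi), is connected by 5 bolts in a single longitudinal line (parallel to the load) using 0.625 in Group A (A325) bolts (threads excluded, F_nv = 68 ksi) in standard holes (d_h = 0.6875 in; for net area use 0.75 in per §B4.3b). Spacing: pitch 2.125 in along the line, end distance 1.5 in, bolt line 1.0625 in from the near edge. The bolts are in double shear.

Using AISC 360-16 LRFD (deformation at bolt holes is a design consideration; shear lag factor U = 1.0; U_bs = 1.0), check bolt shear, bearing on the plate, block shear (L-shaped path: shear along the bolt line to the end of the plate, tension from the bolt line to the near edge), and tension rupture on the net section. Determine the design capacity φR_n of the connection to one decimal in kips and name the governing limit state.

Bolt shear: A_b = π(0.625)²/4 = 0.3068 in². φR_n = 0.75 × 68 × 0.3068 × 5 × 2 = 156.5 kips.
Bearing (0.375 in plate, F_u = 58 ksi): end bolts L_c = 1.5 − 0.6875/2 = 1.15625, R_n = min(1.2×1.15625×0.375×58, 2.4×0.625×0.375×58) = 30.178 kips/bolt; interior L_c = 2.125 − 0.6875 = 1.4375, R_n = 32.625 kips/bolt. φR_n = 0.75 × (1×30.178 + 4×32.625) = 120.5 kips.
Block shear: shear path 1×[1.5+4×2.125] = 1×10 in, A_gv = 3.75, A_nv = 1×(10 − 4.5×0.75)×0.375 = 2.4844 in²; tension to near edge: (1.0625 − 0.5×0.75)×0.375 = 0.25781 in². R_n = min(0.6×58×2.4844, 0.6×36×3.75) + 1.0×58×0.25781 = min(86.457, 81) + 14.953 = 95.953 kips. φR_n = 0.75 × 95.953 = 72.0 kips.
Tension rupture (net): A_n = (4.875 − 1×0.75)×0.375 = 1.5469 in² (U = 1.0, A_e = A_n). φR_n = 0.75 × 58 × 1.5469 = 67.3 kips.
Governing: min(156.5, 120.5, 72.0, 67.3) = 67.3 kips → net-section rupture.

67.3 kips (net-section rupture governs)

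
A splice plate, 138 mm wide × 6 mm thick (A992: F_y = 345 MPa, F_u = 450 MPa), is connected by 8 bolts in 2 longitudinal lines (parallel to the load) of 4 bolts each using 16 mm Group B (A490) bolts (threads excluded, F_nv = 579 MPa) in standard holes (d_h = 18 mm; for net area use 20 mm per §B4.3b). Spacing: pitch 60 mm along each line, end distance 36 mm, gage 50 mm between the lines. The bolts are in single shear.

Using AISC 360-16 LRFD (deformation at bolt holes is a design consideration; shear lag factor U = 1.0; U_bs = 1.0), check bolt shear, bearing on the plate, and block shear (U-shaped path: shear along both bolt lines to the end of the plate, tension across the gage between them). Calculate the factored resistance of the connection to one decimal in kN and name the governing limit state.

415.5 kN (block shear governs)

Bolt shear: A_b = π(16)²/4 = 201.06 mm². φR_n = 0.75 × 579 × 201.06 × 8 × 1 = 698.5 kN.
Bearing (6 mm plate, F_u = 450 MPa): end bolts L_c = 36 − 18/2 = 27, R_n = min(1.2×27×6×450, 2.4×16×6×450) = 87.48 kN/bolt; interior L_c = 60 − 18 = 42, R_n = 103.68 kN/bolt. φR_n = 0.75 × (2×87.48 + 6×103.68) = 597.8 kN.
Block shear: shear path 2×[36+3×60] = 2×216 mm, A_gv = 2592, A_nv = 2×(216 − 3.5×20)×6 = 1752 mm²; tension across gage: (50 − 1×20)×6 = 180 mm². R_n = min(0.6×450×1752, 0.6×345×2592) + 1.0×450×180 = min(473.04, 536.54) + 81 = 554.04 kN. φR_n = 0.75 × 554.04 = 415.5 kN.
Governing: min(698.5, 597.8, 415.5) = 415.5 kN → block shear.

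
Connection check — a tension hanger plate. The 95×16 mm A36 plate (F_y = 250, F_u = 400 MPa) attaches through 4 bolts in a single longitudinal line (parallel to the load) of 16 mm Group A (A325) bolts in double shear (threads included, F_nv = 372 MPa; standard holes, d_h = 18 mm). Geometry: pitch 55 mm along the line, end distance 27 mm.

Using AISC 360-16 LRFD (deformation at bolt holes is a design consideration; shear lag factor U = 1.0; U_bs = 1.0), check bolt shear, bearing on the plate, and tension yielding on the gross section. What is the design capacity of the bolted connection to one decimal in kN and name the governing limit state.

342.0 kN (gross-section yield governs)

Bolt shear: A_b = π(16)²/4 = 201.06 mm². φR_n = 0.75 × 372 × 201.06 × 4 × 2 = 448.8 kN.
Bearing (16 mm plate, F_u = 400 MPa): end bolts L_c = 27 − 18/2 = 18, R_n = min(1.2×18×16×400, 2.4×16×16×400) = 138.24 kN/bolt; interior L_c = 55 − 18 = 37, R_n = 245.76 kN/bolt. φR_n = 0.75 × (1×138.24 + 3×245.76) = 656.6 kN.
Tension yield (gross): A_g = 95×16 = 1520 mm². φR_n = 0.90 × 250 × 1520 = 342.0 kN.
Governing: min(448.8, 656.6, 342.0) = 342.0 kN → gross-section yield.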